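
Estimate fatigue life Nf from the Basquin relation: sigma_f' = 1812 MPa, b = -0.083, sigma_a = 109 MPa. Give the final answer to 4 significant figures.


sigma_a = sigma_f' * (2*Nf)^b
2*Nf = (sigma_a / sigma_f')^(1/b)
2*Nf = (109 / 1812)^(1/-0.083)
2*Nf = 5.10048e+14
Nf = 2.55e+14 cycles


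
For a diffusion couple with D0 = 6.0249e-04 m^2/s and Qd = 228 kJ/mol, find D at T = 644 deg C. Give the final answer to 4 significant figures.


D = D0 * exp(-Qd / (R*T))
T = 917.15 K
D = 6.0249e-04 * exp(-228e3 / (8.314 * 917.15))
D = 6.225e-17 m^2/s


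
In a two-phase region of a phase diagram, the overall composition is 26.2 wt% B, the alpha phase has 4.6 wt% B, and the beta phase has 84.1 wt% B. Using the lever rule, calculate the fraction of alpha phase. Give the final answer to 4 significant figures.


f_alpha = (C_beta - C0) / (C_beta - C_alpha)
f_alpha = (84.1 - 26.2) / (84.1 - 4.6)
f_alpha = 0.7283


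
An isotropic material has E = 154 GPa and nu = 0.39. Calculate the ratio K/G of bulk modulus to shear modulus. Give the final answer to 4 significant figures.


G = E / (2*(1+nu))
G = 154 / (2*(1+0.39)) = 55.3957 GPa
K = E / (3*(1-2*nu))
K = 154 / (3*(1-2*0.39)) = 233.333 GPa
K/G = 233.333 / 55.3957 = 4.212


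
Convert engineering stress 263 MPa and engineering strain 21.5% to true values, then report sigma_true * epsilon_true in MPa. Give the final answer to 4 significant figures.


sigma_true = sigma_eng * (1 + epsilon_eng)
sigma_true = 263 * (1 + 0.215) = 319.545 MPa
epsilon_true = ln(1 + epsilon_eng)
epsilon_true = ln(1 + 0.215) = 0.194744
sigma_true * epsilon_true = 319.545 * 0.194744 = 62.23 MPa


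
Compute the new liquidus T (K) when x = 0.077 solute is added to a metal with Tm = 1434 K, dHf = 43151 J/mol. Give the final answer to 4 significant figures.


dT = R*Tm^2*x / dHf
dT = 8.314 * 1434^2 * 0.077 / 43151
dT = 30.5076 K
T_new = 1434 - 30.5076 = 1403 K


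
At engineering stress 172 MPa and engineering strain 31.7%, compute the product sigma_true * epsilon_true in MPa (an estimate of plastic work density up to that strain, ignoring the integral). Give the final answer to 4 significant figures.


sigma_true = sigma_eng * (1 + epsilon_eng)
sigma_true = 172 * (1 + 0.317) = 226.524 MPa
epsilon_true = ln(1 + epsilon_eng)
epsilon_true = ln(1 + 0.317) = 0.275356
sigma_true * epsilon_true = 226.524 * 0.275356 = 62.37 MPa


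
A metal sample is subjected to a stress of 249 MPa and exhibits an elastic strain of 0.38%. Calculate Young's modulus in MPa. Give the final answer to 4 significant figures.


E = sigma / epsilon
epsilon = 0.38% = 3.8e-03
E = 249 / 3.8e-03
E = 65530 MPa


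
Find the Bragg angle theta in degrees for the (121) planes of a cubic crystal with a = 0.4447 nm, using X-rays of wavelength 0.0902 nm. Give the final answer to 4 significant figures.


d = a / sqrt(h^2+k^2+l^2)
d = 0.4447 / sqrt(6) = 0.181548 nm
lambda = 2*d*sin(theta)  =>  sin(theta) = lambda / (2*d)
sin(theta) = 0.0902 / (2 * 0.181548) = 0.248419
theta = 14.38 deg


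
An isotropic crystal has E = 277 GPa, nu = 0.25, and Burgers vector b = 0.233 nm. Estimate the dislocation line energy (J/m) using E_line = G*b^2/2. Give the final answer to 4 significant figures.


Step 1: G = E / (2*(1+nu))
G = 277 / (2*(1+0.25)) = 110.8 GPa = 1.108e+11 Pa
Step 2: E_line = G*b^2/2
b = 0.233 nm = 2.33e-10 m
E_line = 0.5 * 1.108e+11 * (2.33e-10)^2 = 3.008e-09 J/m


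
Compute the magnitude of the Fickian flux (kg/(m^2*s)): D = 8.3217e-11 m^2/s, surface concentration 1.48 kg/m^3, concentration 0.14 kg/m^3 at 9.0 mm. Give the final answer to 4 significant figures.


J = -D * (dC/dx) = D * (C1 - C2) / dx
J = 8.3217e-11 * (1.48 - 0.14) / 9e-03
J = 1.239e-08 kg/(m^2*s)


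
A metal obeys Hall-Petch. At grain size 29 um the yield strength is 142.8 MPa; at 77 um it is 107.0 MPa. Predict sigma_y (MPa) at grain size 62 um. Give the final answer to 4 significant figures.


sigma_y = sigma0 + k / sqrt(d)
1/sqrt(d1) = 1/sqrt(2.9e-05) = 185.695;  1/sqrt(d2) = 113.961
k = (sigma1 - sigma2) / (1/sqrt(d1) - 1/sqrt(d2)) = (142.8 - 107.0) / (185.695 - 113.961) = 0.499061 MPa*m^0.5
sigma0 = sigma1 - k/sqrt(d1) = 142.8 - 0.499061*185.695 = 50.1268 MPa
sigma_y(d3) = 50.1268 + 0.499061 / sqrt(6.2e-05) = 113.5 MPa


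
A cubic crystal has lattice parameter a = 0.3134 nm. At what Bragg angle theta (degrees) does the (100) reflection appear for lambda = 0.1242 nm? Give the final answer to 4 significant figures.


d = a / sqrt(h^2+k^2+l^2)
d = 0.3134 / sqrt(1) = 0.3134 nm
lambda = 2*d*sin(theta)  =>  sin(theta) = lambda / (2*d)
sin(theta) = 0.1242 / (2 * 0.3134) = 0.198149
theta = 11.43 deg


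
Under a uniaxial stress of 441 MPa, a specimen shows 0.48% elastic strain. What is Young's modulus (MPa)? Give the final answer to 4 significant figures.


E = sigma / epsilon
epsilon = 0.48% = 4.8e-03
E = 441 / 4.8e-03
E = 91880 MPa


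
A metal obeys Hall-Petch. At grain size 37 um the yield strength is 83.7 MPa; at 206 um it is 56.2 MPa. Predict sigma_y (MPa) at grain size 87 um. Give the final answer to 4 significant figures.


sigma_y = sigma0 + k / sqrt(d)
1/sqrt(d1) = 1/sqrt(3.7e-05) = 164.399;  1/sqrt(d2) = 69.6733
k = (sigma1 - sigma2) / (1/sqrt(d1) - 1/sqrt(d2)) = (83.7 - 56.2) / (164.399 - 69.6733) = 0.290312 MPa*m^0.5
sigma0 = sigma1 - k/sqrt(d1) = 83.7 - 0.290312*164.399 = 35.973 MPa
sigma_y(d3) = 35.973 + 0.290312 / sqrt(8.7e-05) = 67.1 MPa


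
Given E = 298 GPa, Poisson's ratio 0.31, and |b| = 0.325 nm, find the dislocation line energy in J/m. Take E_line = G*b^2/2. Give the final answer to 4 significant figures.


Step 1: G = E / (2*(1+nu))
G = 298 / (2*(1+0.31)) = 113.74 GPa = 1.1374e+11 Pa
Step 2: E_line = G*b^2/2
b = 0.325 nm = 3.25e-10 m
E_line = 0.5 * 1.1374e+11 * (3.25e-10)^2 = 6.007e-09 J/m


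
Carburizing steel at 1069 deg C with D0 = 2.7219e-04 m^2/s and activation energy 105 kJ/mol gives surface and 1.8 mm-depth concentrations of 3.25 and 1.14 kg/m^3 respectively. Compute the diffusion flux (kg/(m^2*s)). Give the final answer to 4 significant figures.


Step 1: D = D0 * exp(-Qd/(R*T))
T = 1069 + 273.15 = 1342.15 K
D = 2.7219e-04 * exp(-105e3 / (8.314 * 1342.15)) = 2.22981e-08 m^2/s
Step 2: J = D * (C1 - C2) / dx
J = 2.22981e-08 * (3.25 - 1.14) / 1.8e-03
J = 2.614e-05 kg/(m^2*s)


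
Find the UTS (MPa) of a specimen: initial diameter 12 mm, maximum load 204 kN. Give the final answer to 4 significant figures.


A0 = pi*(d/2)^2 = pi*(12/2)^2 = 113.097 mm^2
UTS = F_max / A0 = 204*1000 / 113.097
UTS = 1804 MPa


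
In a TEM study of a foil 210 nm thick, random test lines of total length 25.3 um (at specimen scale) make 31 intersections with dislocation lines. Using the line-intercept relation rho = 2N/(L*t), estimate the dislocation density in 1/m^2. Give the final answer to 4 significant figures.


rho = 2N / (L * t)
L = 25.3 um = 2.53e-05 m, t = 210 nm = 2.1e-07 m
rho = 2 * 31 / (2.53e-05 * 2.1e-07)
rho = 1.167e+13 1/m^2


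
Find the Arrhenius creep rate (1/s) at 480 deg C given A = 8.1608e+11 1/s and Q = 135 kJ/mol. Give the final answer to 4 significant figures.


rate = A * exp(-Q / (R*T))
T = 480 + 273.15 = 753.15 K
rate = 8.1608e+11 * exp(-135e3 / (8.314 * 753.15))
rate = 353.6 1/s


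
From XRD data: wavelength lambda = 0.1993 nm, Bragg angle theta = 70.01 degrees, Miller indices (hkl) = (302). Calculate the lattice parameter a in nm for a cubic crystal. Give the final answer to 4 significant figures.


d = lambda / (2*sin(theta))
d = 0.1993 / (2*sin(70.01 deg))
d = 0.106039 nm
a = d * sqrt(h^2+k^2+l^2) = 0.106039 * sqrt(13)
a = 0.3823 nm


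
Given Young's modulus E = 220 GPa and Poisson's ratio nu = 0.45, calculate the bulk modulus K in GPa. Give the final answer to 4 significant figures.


K = E / (3*(1-2*nu))
K = 220 / (3*(1-2*0.45))
K = 733.3 GPa


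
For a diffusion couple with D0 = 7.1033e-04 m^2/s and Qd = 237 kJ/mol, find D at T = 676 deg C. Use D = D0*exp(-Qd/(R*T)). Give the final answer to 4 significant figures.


D = D0 * exp(-Qd / (R*T))
T = 949.15 K
D = 7.1033e-04 * exp(-237e3 / (8.314 * 949.15))
D = 6.429e-17 m^2/s


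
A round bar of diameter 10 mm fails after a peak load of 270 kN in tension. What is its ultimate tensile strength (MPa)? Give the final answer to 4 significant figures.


A0 = pi*(d/2)^2 = pi*(10/2)^2 = 78.5398 mm^2
UTS = F_max / A0 = 270*1000 / 78.5398
UTS = 3438 MPa


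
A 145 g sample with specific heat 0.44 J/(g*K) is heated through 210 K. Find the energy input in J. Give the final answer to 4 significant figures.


Q = m * cp * dT
Q = 145 * 0.44 * 210
Q = 13400 J


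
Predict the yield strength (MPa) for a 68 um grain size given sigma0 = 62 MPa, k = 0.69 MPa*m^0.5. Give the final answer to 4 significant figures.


sigma_y = sigma0 + k / sqrt(d)
d = 68 um = 6.8e-05 m
sigma_y = 62 + 0.69 / sqrt(6.8e-05)
sigma_y = 145.7 MPa


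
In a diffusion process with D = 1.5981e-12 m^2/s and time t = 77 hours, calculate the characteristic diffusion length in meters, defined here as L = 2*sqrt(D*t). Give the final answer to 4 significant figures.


t = 77 hr = 277200 s
Diffusion length = 2*sqrt(D*t)
= 2*sqrt(1.5981e-12 * 277200)
= 1.331e-03 m


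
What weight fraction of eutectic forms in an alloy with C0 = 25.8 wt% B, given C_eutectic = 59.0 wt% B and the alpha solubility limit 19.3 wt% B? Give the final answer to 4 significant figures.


f_primary = (C_e - C0) / (C_e - C_alpha_max)
f_primary = (59.0 - 25.8) / (59.0 - 19.3)
f_primary = 0.836272
f_eutectic = 1 - 0.836272 = 0.1637


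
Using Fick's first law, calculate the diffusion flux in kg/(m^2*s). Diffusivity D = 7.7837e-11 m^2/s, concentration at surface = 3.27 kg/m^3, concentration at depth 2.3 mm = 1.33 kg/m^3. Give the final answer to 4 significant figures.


J = -D * (dC/dx) = D * (C1 - C2) / dx
J = 7.7837e-11 * (3.27 - 1.33) / 2.3e-03
J = 6.565e-08 kg/(m^2*s)


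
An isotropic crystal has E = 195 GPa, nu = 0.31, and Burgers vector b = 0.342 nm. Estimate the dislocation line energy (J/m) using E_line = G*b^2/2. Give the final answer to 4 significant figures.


Step 1: G = E / (2*(1+nu))
G = 195 / (2*(1+0.31)) = 74.4275 GPa = 7.44275e+10 Pa
Step 2: E_line = G*b^2/2
b = 0.342 nm = 3.42e-10 m
E_line = 0.5 * 7.44275e+10 * (3.42e-10)^2 = 4.353e-09 J/m


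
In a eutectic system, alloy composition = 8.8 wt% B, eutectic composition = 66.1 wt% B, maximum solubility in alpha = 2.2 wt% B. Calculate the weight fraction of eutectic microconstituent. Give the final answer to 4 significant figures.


f_primary = (C_e - C0) / (C_e - C_alpha_max)
f_primary = (66.1 - 8.8) / (66.1 - 2.2)
f_primary = 0.896714
f_eutectic = 1 - 0.896714 = 0.1033


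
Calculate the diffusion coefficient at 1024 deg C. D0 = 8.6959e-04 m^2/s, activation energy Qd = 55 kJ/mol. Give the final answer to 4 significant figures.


D = D0 * exp(-Qd / (R*T))
T = 1297.15 K
D = 8.6959e-04 * exp(-55e3 / (8.314 * 1297.15))
D = 5.302e-06 m^2/s


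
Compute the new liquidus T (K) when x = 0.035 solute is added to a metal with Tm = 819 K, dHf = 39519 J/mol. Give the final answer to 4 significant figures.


dT = R*Tm^2*x / dHf
dT = 8.314 * 819^2 * 0.035 / 39519
dT = 4.93901 K
T_new = 819 - 4.93901 = 814.1 K


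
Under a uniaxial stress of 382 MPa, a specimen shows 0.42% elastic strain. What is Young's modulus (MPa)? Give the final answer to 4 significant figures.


E = sigma / epsilon
epsilon = 0.42% = 4.2e-03
E = 382 / 4.2e-03
E = 90950 MPa


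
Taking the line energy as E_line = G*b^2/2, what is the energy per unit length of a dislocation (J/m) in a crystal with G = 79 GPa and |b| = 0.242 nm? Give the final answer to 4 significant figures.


E = G*b^2/2
b = 0.242 nm = 2.42e-10 m
G = 79 GPa = 7.9e+10 Pa
E = 0.5 * 7.9e+10 * (2.42e-10)^2
E = 2.313e-09 J/m


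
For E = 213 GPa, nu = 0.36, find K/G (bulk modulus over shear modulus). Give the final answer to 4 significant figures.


G = E / (2*(1+nu))
G = 213 / (2*(1+0.36)) = 78.3088 GPa
K = E / (3*(1-2*nu))
K = 213 / (3*(1-2*0.36)) = 253.571 GPa
K/G = 253.571 / 78.3088 = 3.238


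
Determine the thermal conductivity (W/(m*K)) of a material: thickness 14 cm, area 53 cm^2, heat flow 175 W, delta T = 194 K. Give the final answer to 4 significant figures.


k = Q*L / (A*dT)
L = 0.14 m, A = 5.3e-03 m^2
k = 175 * 0.14 / (5.3e-03 * 194)
k = 23.83 W/(m*K)


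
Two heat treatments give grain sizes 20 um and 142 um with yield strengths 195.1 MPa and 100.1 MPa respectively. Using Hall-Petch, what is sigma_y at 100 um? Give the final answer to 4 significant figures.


sigma_y = sigma0 + k / sqrt(d)
1/sqrt(d1) = 1/sqrt(2e-05) = 223.607;  1/sqrt(d2) = 83.9181
k = (sigma1 - sigma2) / (1/sqrt(d1) - 1/sqrt(d2)) = (195.1 - 100.1) / (223.607 - 83.9181) = 0.680084 MPa*m^0.5
sigma0 = sigma1 - k/sqrt(d1) = 195.1 - 0.680084*223.607 = 43.0286 MPa
sigma_y(d3) = 43.0286 + 0.680084 / sqrt(1e-04) = 111 MPa


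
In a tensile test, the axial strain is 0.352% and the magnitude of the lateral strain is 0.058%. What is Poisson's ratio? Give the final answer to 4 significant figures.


nu = -epsilon_lat / epsilon_axial
Lateral strain is contraction (negative), so using magnitudes:
nu = 0.058 / 0.352
nu = 0.1648


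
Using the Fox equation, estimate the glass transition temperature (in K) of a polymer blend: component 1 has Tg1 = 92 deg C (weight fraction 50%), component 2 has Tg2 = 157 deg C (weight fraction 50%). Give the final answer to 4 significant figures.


1/Tg = w1/Tg1 + w2/Tg2 (in Kelvin)
Tg1 = 365.15 K, Tg2 = 430.15 K
1/Tg = 0.5/365.15 + 0.5/430.15
Tg = 395 K


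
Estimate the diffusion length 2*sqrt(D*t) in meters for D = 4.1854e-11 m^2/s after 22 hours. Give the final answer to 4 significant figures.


t = 22 hr = 79200 s
Diffusion length = 2*sqrt(D*t)
= 2*sqrt(4.1854e-11 * 79200)
= 3.641e-03 m


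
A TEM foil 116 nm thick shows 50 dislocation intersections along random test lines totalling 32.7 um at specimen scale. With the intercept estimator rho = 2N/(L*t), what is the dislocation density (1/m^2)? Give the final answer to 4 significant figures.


rho = 2N / (L * t)
L = 32.7 um = 3.27e-05 m, t = 116 nm = 1.16e-07 m
rho = 2 * 50 / (3.27e-05 * 1.16e-07)
rho = 2.636e+13 1/m^2


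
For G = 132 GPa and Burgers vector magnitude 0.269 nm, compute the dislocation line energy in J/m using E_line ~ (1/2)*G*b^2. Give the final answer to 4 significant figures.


E = G*b^2/2
b = 0.269 nm = 2.69e-10 m
G = 132 GPa = 1.32e+11 Pa
E = 0.5 * 1.32e+11 * (2.69e-10)^2
E = 4.776e-09 J/m


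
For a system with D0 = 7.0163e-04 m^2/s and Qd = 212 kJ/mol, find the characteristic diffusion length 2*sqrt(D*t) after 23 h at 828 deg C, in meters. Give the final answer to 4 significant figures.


Step 1: D = D0 * exp(-Qd/(R*T))
T = 1101.15 K
D = 7.0163e-04 * exp(-212e3 / (8.314 * 1101.15)) = 6.15487e-14 m^2/s
Step 2: L = 2*sqrt(D*t)
t = 23 h = 82800 s
L = 2*sqrt(6.15487e-14 * 82800) = 1.428e-04 m


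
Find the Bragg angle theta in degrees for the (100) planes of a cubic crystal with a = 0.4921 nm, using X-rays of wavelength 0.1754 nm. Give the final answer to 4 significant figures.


d = a / sqrt(h^2+k^2+l^2)
d = 0.4921 / sqrt(1) = 0.4921 nm
lambda = 2*d*sin(theta)  =>  sin(theta) = lambda / (2*d)
sin(theta) = 0.1754 / (2 * 0.4921) = 0.178216
theta = 10.27 deg


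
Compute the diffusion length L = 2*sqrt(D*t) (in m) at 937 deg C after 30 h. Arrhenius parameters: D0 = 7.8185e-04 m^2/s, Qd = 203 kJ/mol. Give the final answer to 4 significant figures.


Step 1: D = D0 * exp(-Qd/(R*T))
T = 1210.15 K
D = 7.8185e-04 * exp(-203e3 / (8.314 * 1210.15)) = 1.35071e-12 m^2/s
Step 2: L = 2*sqrt(D*t)
t = 30 h = 108000 s
L = 2*sqrt(1.35071e-12 * 108000) = 7.639e-04 m


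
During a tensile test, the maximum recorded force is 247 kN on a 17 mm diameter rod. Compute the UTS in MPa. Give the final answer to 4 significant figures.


A0 = pi*(d/2)^2 = pi*(17/2)^2 = 226.98 mm^2
UTS = F_max / A0 = 247*1000 / 226.98
UTS = 1088 MPa


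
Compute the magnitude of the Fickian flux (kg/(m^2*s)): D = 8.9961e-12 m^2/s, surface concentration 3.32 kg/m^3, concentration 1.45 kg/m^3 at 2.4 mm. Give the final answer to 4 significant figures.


J = -D * (dC/dx) = D * (C1 - C2) / dx
J = 8.9961e-12 * (3.32 - 1.45) / 2.4e-03
J = 7.009e-09 kg/(m^2*s)


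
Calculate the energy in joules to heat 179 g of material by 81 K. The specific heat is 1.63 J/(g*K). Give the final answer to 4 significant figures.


Q = m * cp * dT
Q = 179 * 1.63 * 81
Q = 23630 J


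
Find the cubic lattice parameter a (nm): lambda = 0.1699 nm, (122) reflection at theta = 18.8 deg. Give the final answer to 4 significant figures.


d = lambda / (2*sin(theta))
d = 0.1699 / (2*sin(18.8 deg))
d = 0.263602 nm
a = d * sqrt(h^2+k^2+l^2) = 0.263602 * sqrt(9)
a = 0.7908 nm


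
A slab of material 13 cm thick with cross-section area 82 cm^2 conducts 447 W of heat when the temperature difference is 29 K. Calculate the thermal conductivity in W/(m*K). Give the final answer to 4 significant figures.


k = Q*L / (A*dT)
L = 0.13 m, A = 8.2e-03 m^2
k = 447 * 0.13 / (8.2e-03 * 29)
k = 244.4 W/(m*K)


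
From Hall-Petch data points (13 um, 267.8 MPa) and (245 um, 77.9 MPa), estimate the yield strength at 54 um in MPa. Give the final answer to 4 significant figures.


sigma_y = sigma0 + k / sqrt(d)
1/sqrt(d1) = 1/sqrt(1.3e-05) = 277.35;  1/sqrt(d2) = 63.8877
k = (sigma1 - sigma2) / (1/sqrt(d1) - 1/sqrt(d2)) = (267.8 - 77.9) / (277.35 - 63.8877) = 0.889618 MPa*m^0.5
sigma0 = sigma1 - k/sqrt(d1) = 267.8 - 0.889618*277.35 = 21.0644 MPa
sigma_y(d3) = 21.0644 + 0.889618 / sqrt(5.4e-05) = 142.1 MPa


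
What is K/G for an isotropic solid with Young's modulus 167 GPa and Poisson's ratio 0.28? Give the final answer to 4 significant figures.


G = E / (2*(1+nu))
G = 167 / (2*(1+0.28)) = 65.2344 GPa
K = E / (3*(1-2*nu))
K = 167 / (3*(1-2*0.28)) = 126.515 GPa
K/G = 126.515 / 65.2344 = 1.939


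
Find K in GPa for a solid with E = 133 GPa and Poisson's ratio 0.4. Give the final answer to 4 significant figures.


K = E / (3*(1-2*nu))
K = 133 / (3*(1-2*0.4))
K = 221.7 GPa


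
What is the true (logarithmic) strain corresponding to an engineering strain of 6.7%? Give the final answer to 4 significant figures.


epsilon_true = ln(1 + epsilon_eng)
epsilon_true = ln(1 + 0.067)
epsilon_true = 0.06485


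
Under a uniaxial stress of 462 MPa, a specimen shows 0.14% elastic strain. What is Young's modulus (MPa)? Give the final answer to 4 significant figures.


E = sigma / epsilon
epsilon = 0.14% = 1.4e-03
E = 462 / 1.4e-03
E = 330000 MPa


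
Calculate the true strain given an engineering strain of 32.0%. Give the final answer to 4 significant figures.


epsilon_true = ln(1 + epsilon_eng)
epsilon_true = ln(1 + 0.32)
epsilon_true = 0.2776


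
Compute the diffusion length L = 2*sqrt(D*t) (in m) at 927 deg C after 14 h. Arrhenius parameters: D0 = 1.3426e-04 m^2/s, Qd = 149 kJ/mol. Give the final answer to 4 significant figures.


Step 1: D = D0 * exp(-Qd/(R*T))
T = 1200.15 K
D = 1.3426e-04 * exp(-149e3 / (8.314 * 1200.15)) = 4.3926e-11 m^2/s
Step 2: L = 2*sqrt(D*t)
t = 14 h = 50400 s
L = 2*sqrt(4.3926e-11 * 50400) = 2.976e-03 m


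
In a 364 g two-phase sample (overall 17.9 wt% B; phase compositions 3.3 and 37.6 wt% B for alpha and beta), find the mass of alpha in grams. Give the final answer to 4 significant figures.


f_alpha = (C_beta - C0) / (C_beta - C_alpha)
f_alpha = (37.6 - 17.9) / (37.6 - 3.3) = 0.574344
m_alpha = f_alpha * m_total = 0.574344 * 364 = 209.1 g


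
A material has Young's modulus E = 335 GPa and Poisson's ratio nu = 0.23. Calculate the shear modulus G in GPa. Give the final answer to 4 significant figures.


G = E / (2*(1+nu))
G = 335 / (2*(1+0.23))
G = 136.2 GPa


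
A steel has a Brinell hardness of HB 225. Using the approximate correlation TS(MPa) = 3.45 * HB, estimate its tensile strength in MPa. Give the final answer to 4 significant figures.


TS (MPa) = 3.45 * HB
TS = 3.45 * 225
TS = 776.3 MPa


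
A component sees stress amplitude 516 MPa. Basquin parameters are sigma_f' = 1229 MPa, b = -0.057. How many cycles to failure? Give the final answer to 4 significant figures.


sigma_a = sigma_f' * (2*Nf)^b
2*Nf = (sigma_a / sigma_f')^(1/b)
2*Nf = (516 / 1229)^(1/-0.057)
2*Nf = 4.09561e+06
Nf = 2.048e+06 cycles


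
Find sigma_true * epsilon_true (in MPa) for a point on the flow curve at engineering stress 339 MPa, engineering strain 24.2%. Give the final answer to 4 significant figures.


sigma_true = sigma_eng * (1 + epsilon_eng)
sigma_true = 339 * (1 + 0.242) = 421.038 MPa
epsilon_true = ln(1 + epsilon_eng)
epsilon_true = ln(1 + 0.242) = 0.216723
sigma_true * epsilon_true = 421.038 * 0.216723 = 91.25 MPa


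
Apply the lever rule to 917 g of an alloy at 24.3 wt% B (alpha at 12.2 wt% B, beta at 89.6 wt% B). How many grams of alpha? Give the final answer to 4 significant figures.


f_alpha = (C_beta - C0) / (C_beta - C_alpha)
f_alpha = (89.6 - 24.3) / (89.6 - 12.2) = 0.843669
m_alpha = f_alpha * m_total = 0.843669 * 917 = 773.6 g


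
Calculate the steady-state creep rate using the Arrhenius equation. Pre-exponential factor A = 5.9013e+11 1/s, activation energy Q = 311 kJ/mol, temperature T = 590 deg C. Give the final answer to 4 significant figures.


rate = A * exp(-Q / (R*T))
T = 590 + 273.15 = 863.15 K
rate = 5.9013e+11 * exp(-311e3 / (8.314 * 863.15))
rate = 8.906e-08 1/s


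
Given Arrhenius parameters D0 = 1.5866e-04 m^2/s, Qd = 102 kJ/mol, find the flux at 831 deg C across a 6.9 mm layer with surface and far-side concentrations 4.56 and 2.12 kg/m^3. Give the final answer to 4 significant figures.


Step 1: D = D0 * exp(-Qd/(R*T))
T = 831 + 273.15 = 1104.15 K
D = 1.5866e-04 * exp(-102e3 / (8.314 * 1104.15)) = 2.37095e-09 m^2/s
Step 2: J = D * (C1 - C2) / dx
J = 2.37095e-09 * (4.56 - 2.12) / 6.9e-03
J = 8.384e-07 kg/(m^2*s)


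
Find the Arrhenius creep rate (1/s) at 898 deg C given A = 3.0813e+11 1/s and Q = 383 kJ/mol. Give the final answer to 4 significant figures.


rate = A * exp(-Q / (R*T))
T = 898 + 273.15 = 1171.15 K
rate = 3.0813e+11 * exp(-383e3 / (8.314 * 1171.15))
rate = 2.546e-06 1/s


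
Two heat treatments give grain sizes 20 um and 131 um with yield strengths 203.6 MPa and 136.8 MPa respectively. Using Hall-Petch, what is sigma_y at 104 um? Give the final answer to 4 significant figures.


sigma_y = sigma0 + k / sqrt(d)
1/sqrt(d1) = 1/sqrt(2e-05) = 223.607;  1/sqrt(d2) = 87.3704
k = (sigma1 - sigma2) / (1/sqrt(d1) - 1/sqrt(d2)) = (203.6 - 136.8) / (223.607 - 87.3704) = 0.490324 MPa*m^0.5
sigma0 = sigma1 - k/sqrt(d1) = 203.6 - 0.490324*223.607 = 93.9602 MPa
sigma_y(d3) = 93.9602 + 0.490324 / sqrt(1.04e-04) = 142 MPa


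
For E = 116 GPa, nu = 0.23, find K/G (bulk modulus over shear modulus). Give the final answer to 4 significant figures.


G = E / (2*(1+nu))
G = 116 / (2*(1+0.23)) = 47.1545 GPa
K = E / (3*(1-2*nu))
K = 116 / (3*(1-2*0.23)) = 71.6049 GPa
K/G = 71.6049 / 47.1545 = 1.519


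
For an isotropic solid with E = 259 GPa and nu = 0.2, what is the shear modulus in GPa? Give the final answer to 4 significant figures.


G = E / (2*(1+nu))
G = 259 / (2*(1+0.2))
G = 107.9 GPa


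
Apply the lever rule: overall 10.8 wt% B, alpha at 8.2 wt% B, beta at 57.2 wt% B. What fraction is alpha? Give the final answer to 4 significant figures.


f_alpha = (C_beta - C0) / (C_beta - C_alpha)
f_alpha = (57.2 - 10.8) / (57.2 - 8.2)
f_alpha = 0.9469


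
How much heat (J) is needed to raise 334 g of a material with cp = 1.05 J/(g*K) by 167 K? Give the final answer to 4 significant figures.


Q = m * cp * dT
Q = 334 * 1.05 * 167
Q = 58570 J


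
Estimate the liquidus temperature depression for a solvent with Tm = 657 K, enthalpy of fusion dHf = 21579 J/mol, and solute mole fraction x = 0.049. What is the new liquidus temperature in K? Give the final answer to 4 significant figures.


dT = R*Tm^2*x / dHf
dT = 8.314 * 657^2 * 0.049 / 21579
dT = 8.14902 K
T_new = 657 - 8.14902 = 648.9 K


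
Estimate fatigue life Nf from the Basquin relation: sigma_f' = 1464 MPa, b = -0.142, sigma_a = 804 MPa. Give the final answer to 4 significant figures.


sigma_a = sigma_f' * (2*Nf)^b
2*Nf = (sigma_a / sigma_f')^(1/b)
2*Nf = (804 / 1464)^(1/-0.142)
2*Nf = 68.0759
Nf = 34.04 cycles


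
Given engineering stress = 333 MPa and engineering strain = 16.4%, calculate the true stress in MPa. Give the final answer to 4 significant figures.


sigma_true = sigma_eng * (1 + epsilon_eng)
sigma_true = 333 * (1 + 0.164)
sigma_true = 387.6 MPa


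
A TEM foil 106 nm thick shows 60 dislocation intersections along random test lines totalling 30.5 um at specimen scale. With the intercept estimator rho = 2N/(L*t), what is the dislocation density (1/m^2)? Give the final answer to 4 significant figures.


rho = 2N / (L * t)
L = 30.5 um = 3.05e-05 m, t = 106 nm = 1.06e-07 m
rho = 2 * 60 / (3.05e-05 * 1.06e-07)
rho = 3.712e+13 1/m^2


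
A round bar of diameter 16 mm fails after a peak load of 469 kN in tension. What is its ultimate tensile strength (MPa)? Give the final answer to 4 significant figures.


A0 = pi*(d/2)^2 = pi*(16/2)^2 = 201.062 mm^2
UTS = F_max / A0 = 469*1000 / 201.062
UTS = 2333 MPa


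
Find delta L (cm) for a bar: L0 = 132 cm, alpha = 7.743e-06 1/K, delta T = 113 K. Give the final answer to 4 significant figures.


dL = L0 * alpha * dT
dL = 132 * 7.743e-06 * 113
dL = 0.1155 cm


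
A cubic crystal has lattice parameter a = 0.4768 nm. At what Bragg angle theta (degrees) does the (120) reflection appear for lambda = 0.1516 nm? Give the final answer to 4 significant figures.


d = a / sqrt(h^2+k^2+l^2)
d = 0.4768 / sqrt(5) = 0.213231 nm
lambda = 2*d*sin(theta)  =>  sin(theta) = lambda / (2*d)
sin(theta) = 0.1516 / (2 * 0.213231) = 0.355482
theta = 20.82 deg


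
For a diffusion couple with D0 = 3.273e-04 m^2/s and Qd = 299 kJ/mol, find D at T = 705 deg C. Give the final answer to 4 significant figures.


D = D0 * exp(-Qd / (R*T))
T = 978.15 K
D = 3.273e-04 * exp(-299e3 / (8.314 * 978.15))
D = 3.526e-20 m^2/s


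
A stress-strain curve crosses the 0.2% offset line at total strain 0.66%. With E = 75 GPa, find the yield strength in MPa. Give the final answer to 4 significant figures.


Offset strain = 0.002
Elastic strain at yield = total_strain - offset = 6.6e-03 - 0.002 = 4.6e-03
sigma_y = E * elastic_strain = 75000 * 4.6e-03
sigma_y = 345 MPa


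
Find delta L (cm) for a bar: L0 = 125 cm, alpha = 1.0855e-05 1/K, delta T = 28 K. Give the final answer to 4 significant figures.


dL = L0 * alpha * dT
dL = 125 * 1.0855e-05 * 28
dL = 0.03799 cm


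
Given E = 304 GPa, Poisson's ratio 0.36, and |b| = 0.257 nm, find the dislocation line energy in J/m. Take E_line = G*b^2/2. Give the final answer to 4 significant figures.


Step 1: G = E / (2*(1+nu))
G = 304 / (2*(1+0.36)) = 111.765 GPa = 1.11765e+11 Pa
Step 2: E_line = G*b^2/2
b = 0.257 nm = 2.57e-10 m
E_line = 0.5 * 1.11765e+11 * (2.57e-10)^2 = 3.691e-09 J/m


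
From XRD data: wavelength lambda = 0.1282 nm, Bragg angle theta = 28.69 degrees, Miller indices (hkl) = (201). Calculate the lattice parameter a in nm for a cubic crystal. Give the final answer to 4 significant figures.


d = lambda / (2*sin(theta))
d = 0.1282 / (2*sin(28.69 deg))
d = 0.133522 nm
a = d * sqrt(h^2+k^2+l^2) = 0.133522 * sqrt(5)
a = 0.2986 nm


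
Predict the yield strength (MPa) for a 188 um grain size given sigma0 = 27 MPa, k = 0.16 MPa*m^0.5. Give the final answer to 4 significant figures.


sigma_y = sigma0 + k / sqrt(d)
d = 188 um = 1.88e-04 m
sigma_y = 27 + 0.16 / sqrt(1.88e-04)
sigma_y = 38.67 MPa


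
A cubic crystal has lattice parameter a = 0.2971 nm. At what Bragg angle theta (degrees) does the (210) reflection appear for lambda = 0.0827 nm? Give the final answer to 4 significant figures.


d = a / sqrt(h^2+k^2+l^2)
d = 0.2971 / sqrt(5) = 0.132867 nm
lambda = 2*d*sin(theta)  =>  sin(theta) = lambda / (2*d)
sin(theta) = 0.0827 / (2 * 0.132867) = 0.311213
theta = 18.13 deg


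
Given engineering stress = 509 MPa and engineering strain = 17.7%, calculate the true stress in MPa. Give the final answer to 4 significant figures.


sigma_true = sigma_eng * (1 + epsilon_eng)
sigma_true = 509 * (1 + 0.177)
sigma_true = 599.1 MPa


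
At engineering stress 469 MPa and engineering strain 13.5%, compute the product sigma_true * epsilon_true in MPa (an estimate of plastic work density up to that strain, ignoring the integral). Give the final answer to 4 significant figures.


sigma_true = sigma_eng * (1 + epsilon_eng)
sigma_true = 469 * (1 + 0.135) = 532.315 MPa
epsilon_true = ln(1 + epsilon_eng)
epsilon_true = ln(1 + 0.135) = 0.126633
sigma_true * epsilon_true = 532.315 * 0.126633 = 67.41 MPa


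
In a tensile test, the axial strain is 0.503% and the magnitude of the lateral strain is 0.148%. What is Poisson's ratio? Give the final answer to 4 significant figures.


nu = -epsilon_lat / epsilon_axial
Lateral strain is contraction (negative), so using magnitudes:
nu = 0.148 / 0.503
nu = 0.2942


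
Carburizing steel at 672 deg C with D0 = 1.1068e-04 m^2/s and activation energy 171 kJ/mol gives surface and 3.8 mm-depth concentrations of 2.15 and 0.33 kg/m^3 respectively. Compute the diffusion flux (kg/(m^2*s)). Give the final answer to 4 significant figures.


Step 1: D = D0 * exp(-Qd/(R*T))
T = 672 + 273.15 = 945.15 K
D = 1.1068e-04 * exp(-171e3 / (8.314 * 945.15)) = 3.91963e-14 m^2/s
Step 2: J = D * (C1 - C2) / dx
J = 3.91963e-14 * (2.15 - 0.33) / 3.8e-03
J = 1.877e-11 kg/(m^2*s)


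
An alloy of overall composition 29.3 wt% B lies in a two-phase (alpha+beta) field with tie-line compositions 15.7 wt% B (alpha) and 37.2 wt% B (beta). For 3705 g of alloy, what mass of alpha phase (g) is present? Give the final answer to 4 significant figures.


f_alpha = (C_beta - C0) / (C_beta - C_alpha)
f_alpha = (37.2 - 29.3) / (37.2 - 15.7) = 0.367442
m_alpha = f_alpha * m_total = 0.367442 * 3705 = 1361 g


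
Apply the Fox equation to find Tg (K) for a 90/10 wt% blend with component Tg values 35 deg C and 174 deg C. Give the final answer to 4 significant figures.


1/Tg = w1/Tg1 + w2/Tg2 (in Kelvin)
Tg1 = 308.15 K, Tg2 = 447.15 K
1/Tg = 0.9/308.15 + 0.1/447.15
Tg = 318 K


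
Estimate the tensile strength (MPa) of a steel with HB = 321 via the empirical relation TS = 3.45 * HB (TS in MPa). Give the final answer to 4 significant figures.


TS (MPa) = 3.45 * HB
TS = 3.45 * 321
TS = 1107 MPa


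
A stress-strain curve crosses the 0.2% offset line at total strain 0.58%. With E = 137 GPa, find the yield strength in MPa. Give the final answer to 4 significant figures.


Offset strain = 0.002
Elastic strain at yield = total_strain - offset = 5.8e-03 - 0.002 = 3.8e-03
sigma_y = E * elastic_strain = 137000 * 3.8e-03
sigma_y = 520.6 MPa


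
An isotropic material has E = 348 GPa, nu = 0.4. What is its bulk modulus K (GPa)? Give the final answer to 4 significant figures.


K = E / (3*(1-2*nu))
K = 348 / (3*(1-2*0.4))
K = 580 GPa


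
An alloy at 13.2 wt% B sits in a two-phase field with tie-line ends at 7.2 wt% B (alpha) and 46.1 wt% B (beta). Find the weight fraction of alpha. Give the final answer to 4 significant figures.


f_alpha = (C_beta - C0) / (C_beta - C_alpha)
f_alpha = (46.1 - 13.2) / (46.1 - 7.2)
f_alpha = 0.8458


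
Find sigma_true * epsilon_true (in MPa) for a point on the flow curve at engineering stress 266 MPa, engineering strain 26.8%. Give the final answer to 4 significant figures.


sigma_true = sigma_eng * (1 + epsilon_eng)
sigma_true = 266 * (1 + 0.268) = 337.288 MPa
epsilon_true = ln(1 + epsilon_eng)
epsilon_true = ln(1 + 0.268) = 0.237441
sigma_true * epsilon_true = 337.288 * 0.237441 = 80.09 MPa


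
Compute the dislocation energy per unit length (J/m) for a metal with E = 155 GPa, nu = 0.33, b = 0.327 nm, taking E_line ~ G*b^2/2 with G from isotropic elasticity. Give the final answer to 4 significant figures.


Step 1: G = E / (2*(1+nu))
G = 155 / (2*(1+0.33)) = 58.2707 GPa = 5.82707e+10 Pa
Step 2: E_line = G*b^2/2
b = 0.327 nm = 3.27e-10 m
E_line = 0.5 * 5.82707e+10 * (3.27e-10)^2 = 3.115e-09 J/m


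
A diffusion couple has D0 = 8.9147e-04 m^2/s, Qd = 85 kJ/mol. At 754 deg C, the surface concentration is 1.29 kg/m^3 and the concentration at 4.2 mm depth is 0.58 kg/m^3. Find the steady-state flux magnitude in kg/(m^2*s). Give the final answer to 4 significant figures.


Step 1: D = D0 * exp(-Qd/(R*T))
T = 754 + 273.15 = 1027.15 K
D = 8.9147e-04 * exp(-85e3 / (8.314 * 1027.15)) = 4.23999e-08 m^2/s
Step 2: J = D * (C1 - C2) / dx
J = 4.23999e-08 * (1.29 - 0.58) / 4.2e-03
J = 7.168e-06 kg/(m^2*s)


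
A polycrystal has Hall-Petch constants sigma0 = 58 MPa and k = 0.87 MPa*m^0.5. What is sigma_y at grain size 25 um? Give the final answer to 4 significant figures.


sigma_y = sigma0 + k / sqrt(d)
d = 25 um = 2.5e-05 m
sigma_y = 58 + 0.87 / sqrt(2.5e-05)
sigma_y = 232 MPa


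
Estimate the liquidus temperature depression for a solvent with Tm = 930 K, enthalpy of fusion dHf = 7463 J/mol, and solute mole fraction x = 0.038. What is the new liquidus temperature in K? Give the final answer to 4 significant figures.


dT = R*Tm^2*x / dHf
dT = 8.314 * 930^2 * 0.038 / 7463
dT = 36.6139 K
T_new = 930 - 36.6139 = 893.4 K


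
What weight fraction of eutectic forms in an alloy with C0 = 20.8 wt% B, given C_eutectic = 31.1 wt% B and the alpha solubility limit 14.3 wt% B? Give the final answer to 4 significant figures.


f_primary = (C_e - C0) / (C_e - C_alpha_max)
f_primary = (31.1 - 20.8) / (31.1 - 14.3)
f_primary = 0.613095
f_eutectic = 1 - 0.613095 = 0.3869


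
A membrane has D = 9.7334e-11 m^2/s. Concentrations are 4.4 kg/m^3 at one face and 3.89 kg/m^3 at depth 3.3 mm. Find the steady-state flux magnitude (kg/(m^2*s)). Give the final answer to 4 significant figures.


J = -D * (dC/dx) = D * (C1 - C2) / dx
J = 9.7334e-11 * (4.4 - 3.89) / 3.3e-03
J = 1.504e-08 kg/(m^2*s)


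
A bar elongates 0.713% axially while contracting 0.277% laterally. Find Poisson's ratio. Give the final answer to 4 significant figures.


nu = -epsilon_lat / epsilon_axial
Lateral strain is contraction (negative), so using magnitudes:
nu = 0.277 / 0.713
nu = 0.3885


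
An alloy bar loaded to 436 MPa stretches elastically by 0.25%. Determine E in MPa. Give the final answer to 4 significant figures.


E = sigma / epsilon
epsilon = 0.25% = 2.5e-03
E = 436 / 2.5e-03
E = 174400 MPa


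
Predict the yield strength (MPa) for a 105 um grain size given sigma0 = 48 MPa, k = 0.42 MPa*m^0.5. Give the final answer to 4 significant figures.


sigma_y = sigma0 + k / sqrt(d)
d = 105 um = 1.05e-04 m
sigma_y = 48 + 0.42 / sqrt(1.05e-04)
sigma_y = 88.99 MPa


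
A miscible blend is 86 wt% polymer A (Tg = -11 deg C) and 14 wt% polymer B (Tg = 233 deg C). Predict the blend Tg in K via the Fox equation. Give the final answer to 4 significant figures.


1/Tg = w1/Tg1 + w2/Tg2 (in Kelvin)
Tg1 = 262.15 K, Tg2 = 506.15 K
1/Tg = 0.86/262.15 + 0.14/506.15
Tg = 281.1 K


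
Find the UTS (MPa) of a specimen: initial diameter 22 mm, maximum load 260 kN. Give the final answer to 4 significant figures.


A0 = pi*(d/2)^2 = pi*(22/2)^2 = 380.133 mm^2
UTS = F_max / A0 = 260*1000 / 380.133
UTS = 684 MPa


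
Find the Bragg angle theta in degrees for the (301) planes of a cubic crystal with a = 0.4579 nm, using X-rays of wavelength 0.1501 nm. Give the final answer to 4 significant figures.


d = a / sqrt(h^2+k^2+l^2)
d = 0.4579 / sqrt(10) = 0.144801 nm
lambda = 2*d*sin(theta)  =>  sin(theta) = lambda / (2*d)
sin(theta) = 0.1501 / (2 * 0.144801) = 0.518299
theta = 31.22 deg


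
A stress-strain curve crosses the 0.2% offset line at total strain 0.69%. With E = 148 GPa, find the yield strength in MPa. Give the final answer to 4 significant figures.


Offset strain = 0.002
Elastic strain at yield = total_strain - offset = 6.9e-03 - 0.002 = 4.9e-03
sigma_y = E * elastic_strain = 148000 * 4.9e-03
sigma_y = 725.2 MPa


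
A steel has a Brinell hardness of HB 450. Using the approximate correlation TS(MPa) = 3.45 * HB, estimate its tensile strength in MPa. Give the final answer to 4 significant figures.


TS (MPa) = 3.45 * HB
TS = 3.45 * 450
TS = 1553 MPa


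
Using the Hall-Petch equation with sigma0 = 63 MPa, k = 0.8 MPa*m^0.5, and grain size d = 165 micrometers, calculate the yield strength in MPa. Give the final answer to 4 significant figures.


sigma_y = sigma0 + k / sqrt(d)
d = 165 um = 1.65e-04 m
sigma_y = 63 + 0.8 / sqrt(1.65e-04)
sigma_y = 125.3 MPa


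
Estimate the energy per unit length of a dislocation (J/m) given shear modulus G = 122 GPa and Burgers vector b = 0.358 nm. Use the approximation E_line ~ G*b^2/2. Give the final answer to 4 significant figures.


E = G*b^2/2
b = 0.358 nm = 3.58e-10 m
G = 122 GPa = 1.22e+11 Pa
E = 0.5 * 1.22e+11 * (3.58e-10)^2
E = 7.818e-09 J/m


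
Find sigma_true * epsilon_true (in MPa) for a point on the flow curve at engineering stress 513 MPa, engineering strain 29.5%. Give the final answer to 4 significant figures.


sigma_true = sigma_eng * (1 + epsilon_eng)
sigma_true = 513 * (1 + 0.295) = 664.335 MPa
epsilon_true = ln(1 + epsilon_eng)
epsilon_true = ln(1 + 0.295) = 0.258511
sigma_true * epsilon_true = 664.335 * 0.258511 = 171.7 MPa


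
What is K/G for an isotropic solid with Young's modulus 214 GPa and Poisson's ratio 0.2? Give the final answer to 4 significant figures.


G = E / (2*(1+nu))
G = 214 / (2*(1+0.2)) = 89.1667 GPa
K = E / (3*(1-2*nu))
K = 214 / (3*(1-2*0.2)) = 118.889 GPa
K/G = 118.889 / 89.1667 = 1.333


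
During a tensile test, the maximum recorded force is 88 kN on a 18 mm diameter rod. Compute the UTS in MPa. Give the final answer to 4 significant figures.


A0 = pi*(d/2)^2 = pi*(18/2)^2 = 254.469 mm^2
UTS = F_max / A0 = 88*1000 / 254.469
UTS = 345.8 MPa


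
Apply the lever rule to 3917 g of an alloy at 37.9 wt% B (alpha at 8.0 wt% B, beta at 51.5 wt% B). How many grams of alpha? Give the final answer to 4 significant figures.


f_alpha = (C_beta - C0) / (C_beta - C_alpha)
f_alpha = (51.5 - 37.9) / (51.5 - 8.0) = 0.312644
m_alpha = f_alpha * m_total = 0.312644 * 3917 = 1225 g


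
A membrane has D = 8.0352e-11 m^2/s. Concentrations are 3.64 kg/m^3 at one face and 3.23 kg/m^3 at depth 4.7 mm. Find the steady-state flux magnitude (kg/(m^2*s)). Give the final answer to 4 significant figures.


J = -D * (dC/dx) = D * (C1 - C2) / dx
J = 8.0352e-11 * (3.64 - 3.23) / 4.7e-03
J = 7.009e-09 kg/(m^2*s)


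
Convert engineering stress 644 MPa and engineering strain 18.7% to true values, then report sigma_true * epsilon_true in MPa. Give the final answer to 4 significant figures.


sigma_true = sigma_eng * (1 + epsilon_eng)
sigma_true = 644 * (1 + 0.187) = 764.428 MPa
epsilon_true = ln(1 + epsilon_eng)
epsilon_true = ln(1 + 0.187) = 0.171429
sigma_true * epsilon_true = 764.428 * 0.171429 = 131 MPa


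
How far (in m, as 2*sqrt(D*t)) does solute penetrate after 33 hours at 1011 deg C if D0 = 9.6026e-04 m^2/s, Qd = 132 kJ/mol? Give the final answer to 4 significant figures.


Step 1: D = D0 * exp(-Qd/(R*T))
T = 1284.15 K
D = 9.6026e-04 * exp(-132e3 / (8.314 * 1284.15)) = 4.10115e-09 m^2/s
Step 2: L = 2*sqrt(D*t)
t = 33 h = 118800 s
L = 2*sqrt(4.10115e-09 * 118800) = 0.04415 m


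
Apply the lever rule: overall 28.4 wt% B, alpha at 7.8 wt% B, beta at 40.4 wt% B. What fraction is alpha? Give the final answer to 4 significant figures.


f_alpha = (C_beta - C0) / (C_beta - C_alpha)
f_alpha = (40.4 - 28.4) / (40.4 - 7.8)
f_alpha = 0.3681


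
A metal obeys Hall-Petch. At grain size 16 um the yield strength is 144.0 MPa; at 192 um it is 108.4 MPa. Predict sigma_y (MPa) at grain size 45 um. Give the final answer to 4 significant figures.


sigma_y = sigma0 + k / sqrt(d)
1/sqrt(d1) = 1/sqrt(1.6e-05) = 250;  1/sqrt(d2) = 72.1688
k = (sigma1 - sigma2) / (1/sqrt(d1) - 1/sqrt(d2)) = (144.0 - 108.4) / (250 - 72.1688) = 0.20019 MPa*m^0.5
sigma0 = sigma1 - k/sqrt(d1) = 144.0 - 0.20019*250 = 93.9525 MPa
sigma_y(d3) = 93.9525 + 0.20019 / sqrt(4.5e-05) = 123.8 MPa
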